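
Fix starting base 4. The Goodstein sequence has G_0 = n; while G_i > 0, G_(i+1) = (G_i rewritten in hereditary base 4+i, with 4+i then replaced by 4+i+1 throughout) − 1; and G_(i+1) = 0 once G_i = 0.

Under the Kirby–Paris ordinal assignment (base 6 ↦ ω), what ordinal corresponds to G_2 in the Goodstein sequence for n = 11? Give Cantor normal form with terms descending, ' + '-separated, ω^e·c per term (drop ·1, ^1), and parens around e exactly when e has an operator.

ω·2 + 1

step 0: 11 = 2·4 + 3; sub 5 for 4: 2·5 + 3; = 13; G_1 = 13−1 = 12
step 1: 12 = 2·5 + 2; sub 6 for 5: 2·6 + 2; = 14; G_2 = 14−1 = 13
step 2: 13 = 2·6 + 1; sub 7 for 6: 2·7 + 1; = 15; G_3 = 15−1 = 14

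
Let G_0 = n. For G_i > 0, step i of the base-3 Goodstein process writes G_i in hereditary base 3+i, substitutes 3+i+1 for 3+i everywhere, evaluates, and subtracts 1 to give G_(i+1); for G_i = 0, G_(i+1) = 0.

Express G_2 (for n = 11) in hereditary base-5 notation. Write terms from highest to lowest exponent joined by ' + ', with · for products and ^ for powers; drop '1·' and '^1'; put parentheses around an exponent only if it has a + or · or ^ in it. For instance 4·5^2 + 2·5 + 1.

i=0: 11 = 3^2 + 2 (b=3); 3→4: 4^2 + 2 = 18; 18−1 = 17
i=1: 17 = 4^2 + 1 (b=4); 4→5: 5^2 + 1 = 26; 26−1 = 25
i=2: 25 = 5^2 (b=5); 5→6: 6^2 = 36; 36−1 = 35

5^2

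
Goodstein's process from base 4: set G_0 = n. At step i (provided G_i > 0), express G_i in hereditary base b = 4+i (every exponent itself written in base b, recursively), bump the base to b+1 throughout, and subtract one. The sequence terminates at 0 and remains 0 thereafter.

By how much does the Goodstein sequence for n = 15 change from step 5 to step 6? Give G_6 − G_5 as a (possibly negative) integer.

15 —HB4→ 3·4 + 3 —bump→ 3·5 + 3 = 18 —(−1)→ 17
17 —HB5→ 3·5 + 2 —bump→ 3·6 + 2 = 20 —(−1)→ 19
19 —HB6→ 3·6 + 1 —bump→ 3·7 + 1 = 22 —(−1)→ 21
21 —HB7→ 3·7 —bump→ 3·8 = 24 —(−1)→ 23
23 —HB8→ 2·8 + 7 —bump→ 2·9 + 7 = 25 —(−1)→ 24
24 —HB9→ 2·9 + 6 —bump→ 2·10 + 6 = 26 —(−1)→ 25

1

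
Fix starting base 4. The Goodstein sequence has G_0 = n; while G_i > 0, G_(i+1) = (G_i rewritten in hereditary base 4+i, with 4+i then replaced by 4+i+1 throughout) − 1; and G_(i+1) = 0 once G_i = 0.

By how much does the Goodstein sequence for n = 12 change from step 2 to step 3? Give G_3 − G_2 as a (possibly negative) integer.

1

base 4: 12 = 3·4; at 5: 3·5 = 15; next = 14
base 5: 14 = 2·5 + 4; at 6: 2·6 + 4 = 16; next = 15
base 6: 15 = 2·6 + 3; at 7: 2·7 + 3 = 17; next = 16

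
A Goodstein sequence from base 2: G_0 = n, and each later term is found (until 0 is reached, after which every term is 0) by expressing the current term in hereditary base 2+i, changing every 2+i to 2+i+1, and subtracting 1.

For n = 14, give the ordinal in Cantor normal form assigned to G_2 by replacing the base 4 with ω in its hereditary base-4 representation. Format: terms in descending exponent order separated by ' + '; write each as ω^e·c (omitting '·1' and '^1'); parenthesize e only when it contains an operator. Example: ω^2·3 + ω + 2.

G_0 = 14. HB_2(14) = 2^(2 + 1) + 2^2 + 2. Bump = 111. G_1 = 110.
G_1 = 110. HB_3(110) = 3^(3 + 1) + 3^3 + 2. Bump = 1282. G_2 = 1281.
G_2 = 1281. HB_4(1281) = 4^(4 + 1) + 4^4 + 1. Bump = 18751. G_3 = 18750.

ω^(ω + 1) + ω^ω + 1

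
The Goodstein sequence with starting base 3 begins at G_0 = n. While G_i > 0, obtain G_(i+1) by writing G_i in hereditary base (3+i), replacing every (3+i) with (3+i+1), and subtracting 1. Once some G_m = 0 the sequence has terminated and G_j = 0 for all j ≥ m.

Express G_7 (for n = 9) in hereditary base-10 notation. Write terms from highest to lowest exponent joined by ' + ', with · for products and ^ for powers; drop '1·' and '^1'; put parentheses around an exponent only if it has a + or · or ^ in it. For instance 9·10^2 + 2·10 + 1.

(0) 9|_3 = 3^2 ↦ 4^2|_4 = 16 ⇒ 15
(1) 15|_4 = 3·4 + 3 ↦ 3·5 + 3|_5 = 18 ⇒ 17
(2) 17|_5 = 3·5 + 2 ↦ 3·6 + 2|_6 = 20 ⇒ 19
(3) 19|_6 = 3·6 + 1 ↦ 3·7 + 1|_7 = 22 ⇒ 21
(4) 21|_7 = 3·7 ↦ 3·8|_8 = 24 ⇒ 23
(5) 23|_8 = 2·8 + 7 ↦ 2·9 + 7|_9 = 25 ⇒ 24
(6) 24|_9 = 2·9 + 6 ↦ 2·10 + 6|_10 = 26 ⇒ 25
(7) 25|_10 = 2·10 + 5 ↦ 2·11 + 5|_11 = 27 ⇒ 26

2·10 + 5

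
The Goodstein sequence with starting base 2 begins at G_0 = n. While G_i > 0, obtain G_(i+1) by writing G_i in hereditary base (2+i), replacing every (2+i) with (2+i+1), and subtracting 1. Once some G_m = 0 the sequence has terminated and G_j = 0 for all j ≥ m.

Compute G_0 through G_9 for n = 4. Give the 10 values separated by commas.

(0) 4|_2 = 2^2 ↦ 3^3|_3 = 27 ⇒ 26
(1) 26|_3 = 2·3^2 + 2·3 + 2 ↦ 2·4^2 + 2·4 + 2|_4 = 42 ⇒ 41
(2) 41|_4 = 2·4^2 + 2·4 + 1 ↦ 2·5^2 + 2·5 + 1|_5 = 61 ⇒ 60
(3) 60|_5 = 2·5^2 + 2·5 ↦ 2·6^2 + 2·6|_6 = 84 ⇒ 83
(4) 83|_6 = 2·6^2 + 6 + 5 ↦ 2·7^2 + 7 + 5|_7 = 110 ⇒ 109
(5) 109|_7 = 2·7^2 + 7 + 4 ↦ 2·8^2 + 8 + 4|_8 = 140 ⇒ 139
(6) 139|_8 = 2·8^2 + 8 + 3 ↦ 2·9^2 + 9 + 3|_9 = 174 ⇒ 173
(7) 173|_9 = 2·9^2 + 9 + 2 ↦ 2·10^2 + 10 + 2|_10 = 212 ⇒ 211
(8) 211|_10 = 2·10^2 + 10 + 1 ↦ 2·11^2 + 11 + 1|_11 = 254 ⇒ 253

4, 26, 41, 60, 83, 109, 139, 173, 211, 253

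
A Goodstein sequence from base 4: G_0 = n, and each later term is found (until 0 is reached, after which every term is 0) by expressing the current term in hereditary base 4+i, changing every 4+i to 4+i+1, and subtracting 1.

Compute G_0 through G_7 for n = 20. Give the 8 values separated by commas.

20 —HB4→ 4^2 + 4 —bump→ 5^2 + 5 = 30 —(−1)→ 29
29 —HB5→ 5^2 + 4 —bump→ 6^2 + 4 = 40 —(−1)→ 39
39 —HB6→ 6^2 + 3 —bump→ 7^2 + 3 = 52 —(−1)→ 51
51 —HB7→ 7^2 + 2 —bump→ 8^2 + 2 = 66 —(−1)→ 65
65 —HB8→ 8^2 + 1 —bump→ 9^2 + 1 = 82 —(−1)→ 81
81 —HB9→ 9^2 —bump→ 10^2 = 100 —(−1)→ 99
99 —HB10→ 9·10 + 9 —bump→ 9·11 + 9 = 108 —(−1)→ 107

20, 29, 39, 51, 65, 81, 99, 107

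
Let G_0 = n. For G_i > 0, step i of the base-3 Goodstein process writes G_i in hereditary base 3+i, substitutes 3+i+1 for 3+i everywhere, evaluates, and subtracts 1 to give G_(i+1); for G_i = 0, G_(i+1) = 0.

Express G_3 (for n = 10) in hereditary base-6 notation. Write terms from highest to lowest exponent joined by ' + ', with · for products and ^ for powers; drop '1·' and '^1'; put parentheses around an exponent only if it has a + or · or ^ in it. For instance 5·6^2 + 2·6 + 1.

4·6 + 3

i=0: 10 = 3^2 + 1 (b=3); 3→4: 4^2 + 1 = 17; 17−1 = 16
i=1: 16 = 4^2 (b=4); 4→5: 5^2 = 25; 25−1 = 24
i=2: 24 = 4·5 + 4 (b=5); 5→6: 4·6 + 4 = 28; 28−1 = 27
i=3: 27 = 4·6 + 3 (b=6); 6→7: 4·7 + 3 = 31; 31−1 = 30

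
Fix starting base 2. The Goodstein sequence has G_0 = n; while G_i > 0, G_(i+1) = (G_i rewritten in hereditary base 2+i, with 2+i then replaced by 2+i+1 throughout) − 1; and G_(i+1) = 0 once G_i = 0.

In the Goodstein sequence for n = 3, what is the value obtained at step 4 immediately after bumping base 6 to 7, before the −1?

3 —HB2→ 2 + 1 —bump→ 3 + 1 = 4 —(−1)→ 3
3 —HB3→ 3 —bump→ 4 = 4 —(−1)→ 3
3 —HB4→ 3 —bump→ 3 = 3 —(−1)→ 2
2 —HB5→ 2 —bump→ 2 = 2 —(−1)→ 1

1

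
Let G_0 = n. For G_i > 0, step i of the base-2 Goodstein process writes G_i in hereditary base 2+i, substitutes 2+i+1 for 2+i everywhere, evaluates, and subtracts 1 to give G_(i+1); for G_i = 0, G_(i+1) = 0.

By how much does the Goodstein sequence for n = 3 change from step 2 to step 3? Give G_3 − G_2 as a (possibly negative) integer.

[0] 3 ≡ 2 + 1 (base 2). Lift 3: 4. −1: 3.
[1] 3 ≡ 3 (base 3). Lift 4: 4. −1: 3.
[2] 3 ≡ 3 (base 4). Lift 5: 3. −1: 2.

-1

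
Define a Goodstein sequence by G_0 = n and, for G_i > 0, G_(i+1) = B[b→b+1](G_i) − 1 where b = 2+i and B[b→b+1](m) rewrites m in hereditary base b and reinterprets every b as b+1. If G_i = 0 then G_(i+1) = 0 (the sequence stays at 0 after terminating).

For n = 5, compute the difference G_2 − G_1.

[0] 5 ≡ 2^2 + 1 (base 2). Lift 3: 28. −1: 27.
[1] 27 ≡ 3^3 (base 3). Lift 4: 256. −1: 255.

228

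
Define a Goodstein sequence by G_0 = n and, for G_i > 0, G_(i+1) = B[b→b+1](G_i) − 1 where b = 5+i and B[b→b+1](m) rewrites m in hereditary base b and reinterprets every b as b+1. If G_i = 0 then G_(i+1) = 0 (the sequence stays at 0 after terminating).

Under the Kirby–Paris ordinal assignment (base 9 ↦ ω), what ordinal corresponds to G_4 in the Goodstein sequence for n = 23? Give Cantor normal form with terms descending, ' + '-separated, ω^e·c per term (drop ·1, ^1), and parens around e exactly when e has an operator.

ω·3 + 8

G_0 = 23. HB_5(23) = 4·5 + 3. Bump = 27. G_1 = 26.
G_1 = 26. HB_6(26) = 4·6 + 2. Bump = 30. G_2 = 29.
G_2 = 29. HB_7(29) = 4·7 + 1. Bump = 33. G_3 = 32.
G_3 = 32. HB_8(32) = 4·8. Bump = 36. G_4 = 35.
G_4 = 35. HB_9(35) = 3·9 + 8. Bump = 38. G_5 = 37.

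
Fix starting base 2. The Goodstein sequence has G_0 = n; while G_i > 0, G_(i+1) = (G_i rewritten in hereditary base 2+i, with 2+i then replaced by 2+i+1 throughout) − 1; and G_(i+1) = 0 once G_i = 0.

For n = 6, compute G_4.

46655

[0] 6 ≡ 2^2 + 2 (base 2). Lift 3: 30. −1: 29.
[1] 29 ≡ 3^3 + 2 (base 3). Lift 4: 258. −1: 257.
[2] 257 ≡ 4^4 + 1 (base 4). Lift 5: 3126. −1: 3125.
[3] 3125 ≡ 5^5 (base 5). Lift 6: 46656. −1: 46655.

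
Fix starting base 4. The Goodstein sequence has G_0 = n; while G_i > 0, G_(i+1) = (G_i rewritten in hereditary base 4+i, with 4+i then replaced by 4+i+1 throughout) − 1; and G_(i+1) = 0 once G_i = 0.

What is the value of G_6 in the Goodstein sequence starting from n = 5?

G_0 = 5. HB_4(5) = 4 + 1. Bump = 6. G_1 = 5.
G_1 = 5. HB_5(5) = 5. Bump = 6. G_2 = 5.
G_2 = 5. HB_6(5) = 5. Bump = 5. G_3 = 4.
G_3 = 4. HB_7(4) = 4. Bump = 4. G_4 = 3.
G_4 = 3. HB_8(3) = 3. Bump = 3. G_5 = 2.
G_5 = 2. HB_9(2) = 2. Bump = 2. G_6 = 1.
G_6 = 1. HB_10(1) = 1. Bump = 1. G_7 = 0.

1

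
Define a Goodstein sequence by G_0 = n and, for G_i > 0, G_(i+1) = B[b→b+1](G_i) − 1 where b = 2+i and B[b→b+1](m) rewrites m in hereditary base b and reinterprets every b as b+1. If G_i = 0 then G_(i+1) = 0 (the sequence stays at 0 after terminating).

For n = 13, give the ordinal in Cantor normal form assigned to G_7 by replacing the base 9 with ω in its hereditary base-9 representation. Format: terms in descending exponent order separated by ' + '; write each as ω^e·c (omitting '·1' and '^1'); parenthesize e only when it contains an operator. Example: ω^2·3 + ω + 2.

ω^(ω + 1) + ω^3·3 + ω^2·3 + ω·2 + 6

base 2: 13 = 2^(2 + 1) + 2^2 + 1; at 3: 3^(3 + 1) + 3^3 + 1 = 109; next = 108
base 3: 108 = 3^(3 + 1) + 3^3; at 4: 4^(4 + 1) + 4^4 = 1280; next = 1279
base 4: 1279 = 4^(4 + 1) + 3·4^3 + 3·4^2 + 3·4 + 3; at 5: 5^(5 + 1) + 3·5^3 + 3·5^2 + 3·5 + 3 = 16093; next = 16092
base 5: 16092 = 5^(5 + 1) + 3·5^3 + 3·5^2 + 3·5 + 2; at 6: 6^(6 + 1) + 3·6^3 + 3·6^2 + 3·6 + 2 = 280712; next = 280711
base 6: 280711 = 6^(6 + 1) + 3·6^3 + 3·6^2 + 3·6 + 1; at 7: 7^(7 + 1) + 3·7^3 + 3·7^2 + 3·7 + 1 = 5765999; next = 5765998
base 7: 5765998 = 7^(7 + 1) + 3·7^3 + 3·7^2 + 3·7; at 8: 8^(8 + 1) + 3·8^3 + 3·8^2 + 3·8 = 134219480; next = 134219479
base 8: 134219479 = 8^(8 + 1) + 3·8^3 + 3·8^2 + 2·8 + 7; at 9: 9^(9 + 1) + 3·9^3 + 3·9^2 + 2·9 + 7 = 3486786856; next = 3486786855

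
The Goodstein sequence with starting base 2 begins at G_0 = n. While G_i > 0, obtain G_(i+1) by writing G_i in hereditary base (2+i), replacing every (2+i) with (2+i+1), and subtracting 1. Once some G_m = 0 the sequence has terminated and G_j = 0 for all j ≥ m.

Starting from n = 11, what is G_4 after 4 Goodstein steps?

279937

G_0 = 11. HB_2(11) = 2^(2 + 1) + 2 + 1. Bump = 85. G_1 = 84.
G_1 = 84. HB_3(84) = 3^(3 + 1) + 3. Bump = 1028. G_2 = 1027.
G_2 = 1027. HB_4(1027) = 4^(4 + 1) + 3. Bump = 15628. G_3 = 15627.
G_3 = 15627. HB_5(15627) = 5^(5 + 1) + 2. Bump = 279938. G_4 = 279937.
G_4 = 279937. HB_6(279937) = 6^(6 + 1) + 1. Bump = 5764802. G_5 = 5764801.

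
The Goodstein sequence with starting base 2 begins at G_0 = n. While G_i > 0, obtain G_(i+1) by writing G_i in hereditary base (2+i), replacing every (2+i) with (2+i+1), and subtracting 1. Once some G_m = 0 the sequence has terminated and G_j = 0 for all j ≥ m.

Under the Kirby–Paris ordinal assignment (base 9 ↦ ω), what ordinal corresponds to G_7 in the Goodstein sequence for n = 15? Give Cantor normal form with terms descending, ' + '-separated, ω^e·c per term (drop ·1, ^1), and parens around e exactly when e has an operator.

ω^(ω + 1) + ω^7·7 + ω^6·7 + ω^5·7 + ω^4·7 + ω^3·7 + ω^2·7 + ω·7 + 6

(0) 15|_2 = 2^(2 + 1) + 2^2 + 2 + 1 ↦ 3^(3 + 1) + 3^3 + 3 + 1|_3 = 112 ⇒ 111
(1) 111|_3 = 3^(3 + 1) + 3^3 + 3 ↦ 4^(4 + 1) + 4^4 + 4|_4 = 1284 ⇒ 1283
(2) 1283|_4 = 4^(4 + 1) + 4^4 + 3 ↦ 5^(5 + 1) + 5^5 + 3|_5 = 18753 ⇒ 18752
(3) 18752|_5 = 5^(5 + 1) + 5^5 + 2 ↦ 6^(6 + 1) + 6^6 + 2|_6 = 326594 ⇒ 326593
(4) 326593|_6 = 6^(6 + 1) + 6^6 + 1 ↦ 7^(7 + 1) + 7^7 + 1|_7 = 6588345 ⇒ 6588344
(5) 6588344|_7 = 7^(7 + 1) + 7^7 ↦ 8^(8 + 1) + 8^8|_8 = 150994944 ⇒ 150994943
(6) 150994943|_8 = 8^(8 + 1) + 7·8^7 + 7·8^6 + 7·8^5 + 7·8^4 + 7·8^3 + 7·8^2 + 7·8 + 7 ↦ 9^(9 + 1) + 7·9^7 + 7·9^6 + 7·9^5 + 7·9^4 + 7·9^3 + 7·9^2 + 7·9 + 7|_9 = 3524450281 ⇒ 3524450280
(7) 3524450280|_9 = 9^(9 + 1) + 7·9^7 + 7·9^6 + 7·9^5 + 7·9^4 + 7·9^3 + 7·9^2 + 7·9 + 6 ↦ 10^(10 + 1) + 7·10^7 + 7·10^6 + 7·10^5 + 7·10^4 + 7·10^3 + 7·10^2 + 7·10 + 6|_10 = 100077777776 ⇒ 100077777775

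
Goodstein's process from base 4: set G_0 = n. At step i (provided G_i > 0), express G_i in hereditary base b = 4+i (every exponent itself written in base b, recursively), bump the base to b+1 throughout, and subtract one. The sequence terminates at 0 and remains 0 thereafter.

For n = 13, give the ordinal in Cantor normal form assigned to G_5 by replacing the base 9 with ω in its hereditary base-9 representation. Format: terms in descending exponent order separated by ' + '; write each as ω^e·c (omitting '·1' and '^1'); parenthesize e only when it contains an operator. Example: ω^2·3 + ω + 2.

G_0 = 13. HB_4(13) = 3·4 + 1. Bump = 16. G_1 = 15.
G_1 = 15. HB_5(15) = 3·5. Bump = 18. G_2 = 17.
G_2 = 17. HB_6(17) = 2·6 + 5. Bump = 19. G_3 = 18.
G_3 = 18. HB_7(18) = 2·7 + 4. Bump = 20. G_4 = 19.
G_4 = 19. HB_8(19) = 2·8 + 3. Bump = 21. G_5 = 20.
G_5 = 20. HB_9(20) = 2·9 + 2. Bump = 22. G_6 = 21.

ω·2 + 2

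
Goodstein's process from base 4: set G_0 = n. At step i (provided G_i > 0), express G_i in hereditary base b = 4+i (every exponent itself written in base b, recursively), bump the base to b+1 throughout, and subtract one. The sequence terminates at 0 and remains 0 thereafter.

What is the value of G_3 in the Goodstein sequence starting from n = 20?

51

G_0 = 20. HB_4(20) = 4^2 + 4. Bump = 30. G_1 = 29.
G_1 = 29. HB_5(29) = 5^2 + 4. Bump = 40. G_2 = 39.
G_2 = 39. HB_6(39) = 6^2 + 3. Bump = 52. G_3 = 51.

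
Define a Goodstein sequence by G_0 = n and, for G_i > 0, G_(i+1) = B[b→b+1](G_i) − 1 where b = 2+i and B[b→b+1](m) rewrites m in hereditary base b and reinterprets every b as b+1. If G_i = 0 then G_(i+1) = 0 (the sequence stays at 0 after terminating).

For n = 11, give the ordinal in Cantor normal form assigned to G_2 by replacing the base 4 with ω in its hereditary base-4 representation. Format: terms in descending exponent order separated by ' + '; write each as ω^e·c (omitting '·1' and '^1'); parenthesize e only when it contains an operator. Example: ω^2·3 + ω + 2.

ω^(ω + 1) + 3

step 0: 11 = 2^(2 + 1) + 2 + 1; sub 3 for 2: 3^(3 + 1) + 3 + 1; = 85; G_1 = 85−1 = 84
step 1: 84 = 3^(3 + 1) + 3; sub 4 for 3: 4^(4 + 1) + 4; = 1028; G_2 = 1028−1 = 1027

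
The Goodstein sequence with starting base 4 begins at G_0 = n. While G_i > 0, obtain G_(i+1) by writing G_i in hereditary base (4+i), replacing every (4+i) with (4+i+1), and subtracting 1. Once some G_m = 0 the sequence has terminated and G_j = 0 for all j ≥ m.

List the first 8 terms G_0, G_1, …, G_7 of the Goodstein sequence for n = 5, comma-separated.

base 4: 5 = 4 + 1; at 5: 5 + 1 = 6; next = 5
base 5: 5 = 5; at 6: 6 = 6; next = 5
base 6: 5 = 5; at 7: 5 = 5; next = 4
base 7: 4 = 4; at 8: 4 = 4; next = 3
base 8: 3 = 3; at 9: 3 = 3; next = 2
base 9: 2 = 2; at 10: 2 = 2; next = 1
base 10: 1 = 1; at 11: 1 = 1; next = 0

5, 5, 5, 4, 3, 2, 1, 0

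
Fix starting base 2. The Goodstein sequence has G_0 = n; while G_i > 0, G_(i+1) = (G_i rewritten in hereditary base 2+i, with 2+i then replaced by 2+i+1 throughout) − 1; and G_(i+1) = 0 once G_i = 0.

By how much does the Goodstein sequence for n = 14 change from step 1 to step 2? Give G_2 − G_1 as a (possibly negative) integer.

(0) 14|_2 = 2^(2 + 1) + 2^2 + 2 ↦ 3^(3 + 1) + 3^3 + 3|_3 = 111 ⇒ 110
(1) 110|_3 = 3^(3 + 1) + 3^3 + 2 ↦ 4^(4 + 1) + 4^4 + 2|_4 = 1282 ⇒ 1281

1171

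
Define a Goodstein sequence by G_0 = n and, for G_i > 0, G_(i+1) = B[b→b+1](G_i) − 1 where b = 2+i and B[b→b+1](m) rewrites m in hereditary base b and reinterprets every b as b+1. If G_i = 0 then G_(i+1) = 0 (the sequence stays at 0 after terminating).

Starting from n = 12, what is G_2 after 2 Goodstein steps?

G_0 = 12. HB_2(12) = 2^(2 + 1) + 2^2. Bump = 108. G_1 = 107.
G_1 = 107. HB_3(107) = 3^(3 + 1) + 2·3^2 + 2·3 + 2. Bump = 1066. G_2 = 1065.
G_2 = 1065. HB_4(1065) = 4^(4 + 1) + 2·4^2 + 2·4 + 1. Bump = 15686. G_3 = 15685.

1065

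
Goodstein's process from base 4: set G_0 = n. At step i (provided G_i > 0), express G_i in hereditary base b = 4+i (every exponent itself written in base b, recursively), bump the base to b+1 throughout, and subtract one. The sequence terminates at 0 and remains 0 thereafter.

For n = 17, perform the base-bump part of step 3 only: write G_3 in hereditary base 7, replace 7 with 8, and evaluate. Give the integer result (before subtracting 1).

G_0=17  [base 4] 4^2 + 1  →[4↦5]→  5^2 + 1 = 26  −1 ⇒ G_1=25
G_1=25  [base 5] 5^2  →[5↦6]→  6^2 = 36  −1 ⇒ G_2=35
G_2=35  [base 6] 5·6 + 5  →[6↦7]→  5·7 + 5 = 40  −1 ⇒ G_3=39

44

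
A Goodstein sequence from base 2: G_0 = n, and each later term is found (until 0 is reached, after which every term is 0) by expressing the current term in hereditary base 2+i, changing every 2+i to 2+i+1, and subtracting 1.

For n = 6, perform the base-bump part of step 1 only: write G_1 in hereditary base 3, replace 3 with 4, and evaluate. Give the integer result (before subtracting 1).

(0) 6|_2 = 2^2 + 2 ↦ 3^3 + 3|_3 = 30 ⇒ 29
(1) 29|_3 = 3^3 + 2 ↦ 4^4 + 2|_4 = 258 ⇒ 257

258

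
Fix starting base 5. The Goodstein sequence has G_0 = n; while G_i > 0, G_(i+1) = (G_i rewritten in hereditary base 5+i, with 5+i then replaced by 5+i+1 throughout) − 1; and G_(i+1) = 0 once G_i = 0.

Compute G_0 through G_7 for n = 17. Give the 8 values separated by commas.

17, 19, 21, 23, 24, 25, 26, 27

step 0: 17 = 3·5 + 2; sub 6 for 5: 3·6 + 2; = 20; G_1 = 20−1 = 19
step 1: 19 = 3·6 + 1; sub 7 for 6: 3·7 + 1; = 22; G_2 = 22−1 = 21
step 2: 21 = 3·7; sub 8 for 7: 3·8; = 24; G_3 = 24−1 = 23
step 3: 23 = 2·8 + 7; sub 9 for 8: 2·9 + 7; = 25; G_4 = 25−1 = 24
step 4: 24 = 2·9 + 6; sub 10 for 9: 2·10 + 6; = 26; G_5 = 26−1 = 25
step 5: 25 = 2·10 + 5; sub 11 for 10: 2·11 + 5; = 27; G_6 = 27−1 = 26
step 6: 26 = 2·11 + 4; sub 12 for 11: 2·12 + 4; = 28; G_7 = 28−1 = 27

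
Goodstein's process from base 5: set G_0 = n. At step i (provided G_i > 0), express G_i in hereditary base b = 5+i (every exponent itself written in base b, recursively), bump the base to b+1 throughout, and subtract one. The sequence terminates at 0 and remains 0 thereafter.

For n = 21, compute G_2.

27

i=0: 21 = 4·5 + 1 (b=5); 5→6: 4·6 + 1 = 25; 25−1 = 24
i=1: 24 = 4·6 (b=6); 6→7: 4·7 = 28; 28−1 = 27
i=2: 27 = 3·7 + 6 (b=7); 7→8: 3·8 + 6 = 30; 30−1 = 29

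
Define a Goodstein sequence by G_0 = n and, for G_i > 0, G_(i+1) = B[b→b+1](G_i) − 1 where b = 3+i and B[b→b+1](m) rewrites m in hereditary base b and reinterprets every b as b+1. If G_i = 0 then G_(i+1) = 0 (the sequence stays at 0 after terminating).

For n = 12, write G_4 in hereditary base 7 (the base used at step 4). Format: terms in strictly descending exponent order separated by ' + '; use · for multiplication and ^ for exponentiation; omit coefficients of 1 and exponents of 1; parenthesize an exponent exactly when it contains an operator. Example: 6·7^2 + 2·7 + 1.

7^2

base 3: 12 = 3^2 + 3; at 4: 4^2 + 4 = 20; next = 19
base 4: 19 = 4^2 + 3; at 5: 5^2 + 3 = 28; next = 27
base 5: 27 = 5^2 + 2; at 6: 6^2 + 2 = 38; next = 37
base 6: 37 = 6^2 + 1; at 7: 7^2 + 1 = 50; next = 49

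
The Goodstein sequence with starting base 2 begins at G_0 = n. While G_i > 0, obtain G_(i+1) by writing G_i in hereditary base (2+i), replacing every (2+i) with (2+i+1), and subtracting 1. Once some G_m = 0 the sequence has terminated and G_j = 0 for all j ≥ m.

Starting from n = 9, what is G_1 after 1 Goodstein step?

81

step 0: 9 = 2^(2 + 1) + 1; sub 3 for 2: 3^(3 + 1) + 1; = 82; G_1 = 82−1 = 81
step 1: 81 = 3^(3 + 1); sub 4 for 3: 4^(4 + 1); = 1024; G_2 = 1024−1 = 1023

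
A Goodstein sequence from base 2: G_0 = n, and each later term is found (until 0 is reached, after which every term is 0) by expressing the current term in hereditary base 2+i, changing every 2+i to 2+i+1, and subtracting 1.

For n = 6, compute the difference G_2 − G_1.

228

(0) 6|_2 = 2^2 + 2 ↦ 3^3 + 3|_3 = 30 ⇒ 29
(1) 29|_3 = 3^3 + 2 ↦ 4^4 + 2|_4 = 258 ⇒ 257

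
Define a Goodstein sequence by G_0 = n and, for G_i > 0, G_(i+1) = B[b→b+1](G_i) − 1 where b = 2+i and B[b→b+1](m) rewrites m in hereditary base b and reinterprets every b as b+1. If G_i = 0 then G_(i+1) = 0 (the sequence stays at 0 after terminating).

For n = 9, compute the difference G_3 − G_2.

(0) 9|_2 = 2^(2 + 1) + 1 ↦ 3^(3 + 1) + 1|_3 = 82 ⇒ 81
(1) 81|_3 = 3^(3 + 1) ↦ 4^(4 + 1)|_4 = 1024 ⇒ 1023
(2) 1023|_4 = 3·4^4 + 3·4^3 + 3·4^2 + 3·4 + 3 ↦ 3·5^5 + 3·5^3 + 3·5^2 + 3·5 + 3|_5 = 9843 ⇒ 9842

8819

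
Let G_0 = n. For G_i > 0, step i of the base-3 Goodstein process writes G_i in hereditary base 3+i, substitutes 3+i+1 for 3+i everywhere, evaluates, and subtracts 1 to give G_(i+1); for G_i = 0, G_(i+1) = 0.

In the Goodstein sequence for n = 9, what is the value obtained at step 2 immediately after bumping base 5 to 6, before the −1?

20

base 3: 9 = 3^2; at 4: 4^2 = 16; next = 15
base 4: 15 = 3·4 + 3; at 5: 3·5 + 3 = 18; next = 17
base 5: 17 = 3·5 + 2; at 6: 3·6 + 2 = 20; next = 19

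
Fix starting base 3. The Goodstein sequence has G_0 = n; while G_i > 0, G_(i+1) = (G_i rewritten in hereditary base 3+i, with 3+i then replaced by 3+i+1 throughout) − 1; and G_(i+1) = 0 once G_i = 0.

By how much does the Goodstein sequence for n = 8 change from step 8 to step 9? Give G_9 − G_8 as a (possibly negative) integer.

0

8 —HB3→ 2·3 + 2 —bump→ 2·4 + 2 = 10 —(−1)→ 9
9 —HB4→ 2·4 + 1 —bump→ 2·5 + 1 = 11 —(−1)→ 10
10 —HB5→ 2·5 —bump→ 2·6 = 12 —(−1)→ 11
11 —HB6→ 6 + 5 —bump→ 7 + 5 = 12 —(−1)→ 11
11 —HB7→ 7 + 4 —bump→ 8 + 4 = 12 —(−1)→ 11
11 —HB8→ 8 + 3 —bump→ 9 + 3 = 12 —(−1)→ 11
11 —HB9→ 9 + 2 —bump→ 10 + 2 = 12 —(−1)→ 11
11 —HB10→ 10 + 1 —bump→ 11 + 1 = 12 —(−1)→ 11
11 —HB11→ 11 —bump→ 12 = 12 —(−1)→ 11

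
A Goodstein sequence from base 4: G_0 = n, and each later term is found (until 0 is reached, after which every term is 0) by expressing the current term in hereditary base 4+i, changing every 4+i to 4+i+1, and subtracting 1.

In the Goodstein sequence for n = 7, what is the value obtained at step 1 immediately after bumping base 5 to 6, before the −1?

i=0: 7 = 4 + 3 (b=4); 4→5: 5 + 3 = 8; 8−1 = 7
i=1: 7 = 5 + 2 (b=5); 5→6: 6 + 2 = 8; 8−1 = 7

8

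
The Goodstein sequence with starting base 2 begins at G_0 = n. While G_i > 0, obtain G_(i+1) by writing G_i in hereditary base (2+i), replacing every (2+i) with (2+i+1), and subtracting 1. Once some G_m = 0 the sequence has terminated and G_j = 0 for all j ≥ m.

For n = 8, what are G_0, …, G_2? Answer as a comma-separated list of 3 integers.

8 —HB2→ 2^(2 + 1) —bump→ 3^(3 + 1) = 81 —(−1)→ 80
80 —HB3→ 2·3^3 + 2·3^2 + 2·3 + 2 —bump→ 2·4^4 + 2·4^2 + 2·4 + 2 = 554 —(−1)→ 553

8, 80, 553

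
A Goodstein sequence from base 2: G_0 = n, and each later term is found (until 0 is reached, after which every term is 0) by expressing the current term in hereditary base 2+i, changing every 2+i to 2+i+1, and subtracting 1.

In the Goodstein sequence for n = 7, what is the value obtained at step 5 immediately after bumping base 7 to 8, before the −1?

base 2: 7 = 2^2 + 2 + 1; at 3: 3^3 + 3 + 1 = 31; next = 30
base 3: 30 = 3^3 + 3; at 4: 4^4 + 4 = 260; next = 259
base 4: 259 = 4^4 + 3; at 5: 5^5 + 3 = 3128; next = 3127
base 5: 3127 = 5^5 + 2; at 6: 6^6 + 2 = 46658; next = 46657
base 6: 46657 = 6^6 + 1; at 7: 7^7 + 1 = 823544; next = 823543

16777216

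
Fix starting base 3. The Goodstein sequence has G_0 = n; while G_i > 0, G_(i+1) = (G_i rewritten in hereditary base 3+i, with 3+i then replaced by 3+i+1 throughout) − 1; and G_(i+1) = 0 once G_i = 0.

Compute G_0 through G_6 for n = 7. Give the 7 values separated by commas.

7, 8, 9, 9, 9, 9, 9

7 —HB3→ 2·3 + 1 —bump→ 2·4 + 1 = 9 —(−1)→ 8
8 —HB4→ 2·4 —bump→ 2·5 = 10 —(−1)→ 9
9 —HB5→ 5 + 4 —bump→ 6 + 4 = 10 —(−1)→ 9
9 —HB6→ 6 + 3 —bump→ 7 + 3 = 10 —(−1)→ 9
9 —HB7→ 7 + 2 —bump→ 8 + 2 = 10 —(−1)→ 9
9 —HB8→ 8 + 1 —bump→ 9 + 1 = 10 —(−1)→ 9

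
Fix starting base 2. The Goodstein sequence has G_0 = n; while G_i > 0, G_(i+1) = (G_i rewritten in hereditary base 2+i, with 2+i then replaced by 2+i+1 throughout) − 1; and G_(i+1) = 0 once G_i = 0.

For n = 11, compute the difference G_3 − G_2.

14600

(0) 11|_2 = 2^(2 + 1) + 2 + 1 ↦ 3^(3 + 1) + 3 + 1|_3 = 85 ⇒ 84
(1) 84|_3 = 3^(3 + 1) + 3 ↦ 4^(4 + 1) + 4|_4 = 1028 ⇒ 1027
(2) 1027|_4 = 4^(4 + 1) + 3 ↦ 5^(5 + 1) + 3|_5 = 15628 ⇒ 15627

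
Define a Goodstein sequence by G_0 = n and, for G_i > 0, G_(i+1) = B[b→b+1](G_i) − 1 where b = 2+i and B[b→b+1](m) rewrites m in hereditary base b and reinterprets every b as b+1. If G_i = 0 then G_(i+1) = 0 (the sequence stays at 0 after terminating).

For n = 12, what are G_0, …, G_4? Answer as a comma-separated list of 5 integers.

12 —HB2→ 2^(2 + 1) + 2^2 —bump→ 3^(3 + 1) + 3^3 = 108 —(−1)→ 107
107 —HB3→ 3^(3 + 1) + 2·3^2 + 2·3 + 2 —bump→ 4^(4 + 1) + 2·4^2 + 2·4 + 2 = 1066 —(−1)→ 1065
1065 —HB4→ 4^(4 + 1) + 2·4^2 + 2·4 + 1 —bump→ 5^(5 + 1) + 2·5^2 + 2·5 + 1 = 15686 —(−1)→ 15685
15685 —HB5→ 5^(5 + 1) + 2·5^2 + 2·5 —bump→ 6^(6 + 1) + 2·6^2 + 2·6 = 280020 —(−1)→ 280019

12, 107, 1065, 15685, 280019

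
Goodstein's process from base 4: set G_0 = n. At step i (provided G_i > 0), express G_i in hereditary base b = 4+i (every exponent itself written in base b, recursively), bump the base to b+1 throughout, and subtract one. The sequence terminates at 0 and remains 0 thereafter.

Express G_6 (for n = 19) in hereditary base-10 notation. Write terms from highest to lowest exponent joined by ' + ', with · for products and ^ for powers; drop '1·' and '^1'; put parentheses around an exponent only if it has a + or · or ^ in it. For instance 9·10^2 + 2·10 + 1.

7·10 + 5

step 0: 19 = 4^2 + 3; sub 5 for 4: 5^2 + 3; = 28; G_1 = 28−1 = 27
step 1: 27 = 5^2 + 2; sub 6 for 5: 6^2 + 2; = 38; G_2 = 38−1 = 37
step 2: 37 = 6^2 + 1; sub 7 for 6: 7^2 + 1; = 50; G_3 = 50−1 = 49
step 3: 49 = 7^2; sub 8 for 7: 8^2; = 64; G_4 = 64−1 = 63
step 4: 63 = 7·8 + 7; sub 9 for 8: 7·9 + 7; = 70; G_5 = 70−1 = 69
step 5: 69 = 7·9 + 6; sub 10 for 9: 7·10 + 6; = 76; G_6 = 76−1 = 75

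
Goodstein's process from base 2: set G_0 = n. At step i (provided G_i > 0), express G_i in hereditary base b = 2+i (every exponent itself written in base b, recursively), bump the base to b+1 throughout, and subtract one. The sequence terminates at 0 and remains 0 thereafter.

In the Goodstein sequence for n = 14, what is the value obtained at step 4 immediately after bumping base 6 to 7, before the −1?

[0] 14 ≡ 2^(2 + 1) + 2^2 + 2 (base 2). Lift 3: 111. −1: 110.
[1] 110 ≡ 3^(3 + 1) + 3^3 + 2 (base 3). Lift 4: 1282. −1: 1281.
[2] 1281 ≡ 4^(4 + 1) + 4^4 + 1 (base 4). Lift 5: 18751. −1: 18750.
[3] 18750 ≡ 5^(5 + 1) + 5^5 (base 5). Lift 6: 326592. −1: 326591.
[4] 326591 ≡ 6^(6 + 1) + 5·6^5 + 5·6^4 + 5·6^3 + 5·6^2 + 5·6 + 5 (base 6). Lift 7: 5862841. −1: 5862840.

5862841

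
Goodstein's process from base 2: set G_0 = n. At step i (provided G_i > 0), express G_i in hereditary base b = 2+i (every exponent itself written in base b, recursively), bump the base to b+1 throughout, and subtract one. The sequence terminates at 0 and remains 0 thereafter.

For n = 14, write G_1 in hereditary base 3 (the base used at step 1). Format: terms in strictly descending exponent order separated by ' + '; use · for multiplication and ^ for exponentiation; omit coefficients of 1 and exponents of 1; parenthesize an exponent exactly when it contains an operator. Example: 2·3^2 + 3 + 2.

3^(3 + 1) + 3^3 + 2

14 —HB2→ 2^(2 + 1) + 2^2 + 2 —bump→ 3^(3 + 1) + 3^3 + 3 = 111 —(−1)→ 110
110 —HB3→ 3^(3 + 1) + 3^3 + 2 —bump→ 4^(4 + 1) + 4^4 + 2 = 1282 —(−1)→ 1281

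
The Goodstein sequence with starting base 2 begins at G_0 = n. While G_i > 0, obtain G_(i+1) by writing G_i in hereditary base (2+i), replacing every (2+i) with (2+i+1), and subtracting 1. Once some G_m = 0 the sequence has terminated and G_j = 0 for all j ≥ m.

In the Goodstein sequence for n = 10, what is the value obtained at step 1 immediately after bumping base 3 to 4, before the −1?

10 —HB2→ 2^(2 + 1) + 2 —bump→ 3^(3 + 1) + 3 = 84 —(−1)→ 83
83 —HB3→ 3^(3 + 1) + 2 —bump→ 4^(4 + 1) + 2 = 1026 —(−1)→ 1025

1026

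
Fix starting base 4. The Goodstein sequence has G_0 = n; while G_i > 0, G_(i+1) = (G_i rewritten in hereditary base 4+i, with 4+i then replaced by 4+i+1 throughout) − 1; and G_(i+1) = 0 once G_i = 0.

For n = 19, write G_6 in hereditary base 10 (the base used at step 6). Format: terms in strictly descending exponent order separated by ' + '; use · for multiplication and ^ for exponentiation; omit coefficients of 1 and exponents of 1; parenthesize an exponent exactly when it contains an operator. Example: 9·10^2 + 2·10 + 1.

7·10 + 5

step 0: 19 = 4^2 + 3; sub 5 for 4: 5^2 + 3; = 28; G_1 = 28−1 = 27
step 1: 27 = 5^2 + 2; sub 6 for 5: 6^2 + 2; = 38; G_2 = 38−1 = 37
step 2: 37 = 6^2 + 1; sub 7 for 6: 7^2 + 1; = 50; G_3 = 50−1 = 49
step 3: 49 = 7^2; sub 8 for 7: 8^2; = 64; G_4 = 64−1 = 63
step 4: 63 = 7·8 + 7; sub 9 for 8: 7·9 + 7; = 70; G_5 = 70−1 = 69
step 5: 69 = 7·9 + 6; sub 10 for 9: 7·10 + 6; = 76; G_6 = 76−1 = 75
step 6: 75 = 7·10 + 5; sub 11 for 10: 7·11 + 5; = 82; G_7 = 82−1 = 81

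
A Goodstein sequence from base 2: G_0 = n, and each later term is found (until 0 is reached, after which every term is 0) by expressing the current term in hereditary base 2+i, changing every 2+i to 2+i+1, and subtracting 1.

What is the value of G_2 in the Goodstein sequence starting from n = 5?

step 0: 5 = 2^2 + 1; sub 3 for 2: 3^3 + 1; = 28; G_1 = 28−1 = 27
step 1: 27 = 3^3; sub 4 for 3: 4^4; = 256; G_2 = 256−1 = 255
step 2: 255 = 3·4^3 + 3·4^2 + 3·4 + 3; sub 5 for 4: 3·5^3 + 3·5^2 + 3·5 + 3; = 468; G_3 = 468−1 = 467

255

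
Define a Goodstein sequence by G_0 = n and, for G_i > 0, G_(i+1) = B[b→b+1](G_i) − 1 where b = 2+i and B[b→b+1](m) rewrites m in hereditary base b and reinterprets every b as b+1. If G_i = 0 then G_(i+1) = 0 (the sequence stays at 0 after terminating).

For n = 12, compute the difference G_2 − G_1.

958

base 2: 12 = 2^(2 + 1) + 2^2; at 3: 3^(3 + 1) + 3^3 = 108; next = 107
base 3: 107 = 3^(3 + 1) + 2·3^2 + 2·3 + 2; at 4: 4^(4 + 1) + 2·4^2 + 2·4 + 2 = 1066; next = 1065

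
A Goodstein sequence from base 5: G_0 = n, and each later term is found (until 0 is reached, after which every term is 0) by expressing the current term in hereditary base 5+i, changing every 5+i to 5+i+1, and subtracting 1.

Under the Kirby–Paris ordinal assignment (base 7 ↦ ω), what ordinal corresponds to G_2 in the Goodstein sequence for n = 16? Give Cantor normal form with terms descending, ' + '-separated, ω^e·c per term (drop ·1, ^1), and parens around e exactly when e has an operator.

ω·2 + 6

16 —HB5→ 3·5 + 1 —bump→ 3·6 + 1 = 19 —(−1)→ 18
18 —HB6→ 3·6 —bump→ 3·7 = 21 —(−1)→ 20
20 —HB7→ 2·7 + 6 —bump→ 2·8 + 6 = 22 —(−1)→ 21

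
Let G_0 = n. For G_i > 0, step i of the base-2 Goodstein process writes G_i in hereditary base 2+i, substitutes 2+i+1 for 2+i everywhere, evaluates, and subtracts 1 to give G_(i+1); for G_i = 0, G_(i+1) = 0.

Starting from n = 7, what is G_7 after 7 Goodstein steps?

37665879

[0] 7 ≡ 2^2 + 2 + 1 (base 2). Lift 3: 31. −1: 30.
[1] 30 ≡ 3^3 + 3 (base 3). Lift 4: 260. −1: 259.
[2] 259 ≡ 4^4 + 3 (base 4). Lift 5: 3128. −1: 3127.
[3] 3127 ≡ 5^5 + 2 (base 5). Lift 6: 46658. −1: 46657.
[4] 46657 ≡ 6^6 + 1 (base 6). Lift 7: 823544. −1: 823543.
[5] 823543 ≡ 7^7 (base 7). Lift 8: 16777216. −1: 16777215.
[6] 16777215 ≡ 7·8^7 + 7·8^6 + 7·8^5 + 7·8^4 + 7·8^3 + 7·8^2 + 7·8 + 7 (base 8). Lift 9: 37665880. −1: 37665879.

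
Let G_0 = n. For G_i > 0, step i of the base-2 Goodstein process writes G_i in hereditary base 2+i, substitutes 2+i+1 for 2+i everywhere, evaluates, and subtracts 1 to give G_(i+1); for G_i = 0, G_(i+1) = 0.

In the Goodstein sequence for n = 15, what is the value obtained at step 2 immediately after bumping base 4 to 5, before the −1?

G_0=15  [base 2] 2^(2 + 1) + 2^2 + 2 + 1  →[2↦3]→  3^(3 + 1) + 3^3 + 3 + 1 = 112  −1 ⇒ G_1=111
G_1=111  [base 3] 3^(3 + 1) + 3^3 + 3  →[3↦4]→  4^(4 + 1) + 4^4 + 4 = 1284  −1 ⇒ G_2=1283

18753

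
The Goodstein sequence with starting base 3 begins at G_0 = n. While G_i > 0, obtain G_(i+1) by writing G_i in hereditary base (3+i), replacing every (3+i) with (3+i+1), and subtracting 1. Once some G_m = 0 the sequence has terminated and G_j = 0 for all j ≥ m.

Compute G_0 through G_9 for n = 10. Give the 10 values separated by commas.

step 0: 10 = 3^2 + 1; sub 4 for 3: 4^2 + 1; = 17; G_1 = 17−1 = 16
step 1: 16 = 4^2; sub 5 for 4: 5^2; = 25; G_2 = 25−1 = 24
step 2: 24 = 4·5 + 4; sub 6 for 5: 4·6 + 4; = 28; G_3 = 28−1 = 27
step 3: 27 = 4·6 + 3; sub 7 for 6: 4·7 + 3; = 31; G_4 = 31−1 = 30
step 4: 30 = 4·7 + 2; sub 8 for 7: 4·8 + 2; = 34; G_5 = 34−1 = 33
step 5: 33 = 4·8 + 1; sub 9 for 8: 4·9 + 1; = 37; G_6 = 37−1 = 36
step 6: 36 = 4·9; sub 10 for 9: 4·10; = 40; G_7 = 40−1 = 39
step 7: 39 = 3·10 + 9; sub 11 for 10: 3·11 + 9; = 42; G_8 = 42−1 = 41
step 8: 41 = 3·11 + 8; sub 12 for 11: 3·12 + 8; = 44; G_9 = 44−1 = 43

10, 16, 24, 27, 30, 33, 36, 39, 41, 43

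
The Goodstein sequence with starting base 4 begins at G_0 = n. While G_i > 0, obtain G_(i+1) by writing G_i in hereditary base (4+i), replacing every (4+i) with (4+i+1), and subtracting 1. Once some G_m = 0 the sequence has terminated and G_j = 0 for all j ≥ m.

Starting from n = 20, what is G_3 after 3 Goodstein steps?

step 0: 20 = 4^2 + 4; sub 5 for 4: 5^2 + 5; = 30; G_1 = 30−1 = 29
step 1: 29 = 5^2 + 4; sub 6 for 5: 6^2 + 4; = 40; G_2 = 40−1 = 39
step 2: 39 = 6^2 + 3; sub 7 for 6: 7^2 + 3; = 52; G_3 = 52−1 = 51
step 3: 51 = 7^2 + 2; sub 8 for 7: 8^2 + 2; = 66; G_4 = 66−1 = 65

51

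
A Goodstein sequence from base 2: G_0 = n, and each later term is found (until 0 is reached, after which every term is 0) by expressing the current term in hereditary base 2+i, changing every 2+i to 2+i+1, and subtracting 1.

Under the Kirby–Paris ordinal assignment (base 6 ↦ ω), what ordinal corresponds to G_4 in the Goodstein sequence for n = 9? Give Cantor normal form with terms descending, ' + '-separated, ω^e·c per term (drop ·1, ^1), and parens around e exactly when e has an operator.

9 —HB2→ 2^(2 + 1) + 1 —bump→ 3^(3 + 1) + 1 = 82 —(−1)→ 81
81 —HB3→ 3^(3 + 1) —bump→ 4^(4 + 1) = 1024 —(−1)→ 1023
1023 —HB4→ 3·4^4 + 3·4^3 + 3·4^2 + 3·4 + 3 —bump→ 3·5^5 + 3·5^3 + 3·5^2 + 3·5 + 3 = 9843 —(−1)→ 9842
9842 —HB5→ 3·5^5 + 3·5^3 + 3·5^2 + 3·5 + 2 —bump→ 3·6^6 + 3·6^3 + 3·6^2 + 3·6 + 2 = 140744 —(−1)→ 140743

ω^ω·3 + ω^3·3 + ω^2·3 + ω·3 + 1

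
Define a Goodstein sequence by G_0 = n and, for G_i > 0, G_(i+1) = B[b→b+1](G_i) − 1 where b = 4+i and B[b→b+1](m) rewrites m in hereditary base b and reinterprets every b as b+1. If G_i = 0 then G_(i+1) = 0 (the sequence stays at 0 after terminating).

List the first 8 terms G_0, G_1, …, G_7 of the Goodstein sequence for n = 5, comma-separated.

5, 5, 5, 4, 3, 2, 1, 0

base 4: 5 = 4 + 1; at 5: 5 + 1 = 6; next = 5
base 5: 5 = 5; at 6: 6 = 6; next = 5
base 6: 5 = 5; at 7: 5 = 5; next = 4
base 7: 4 = 4; at 8: 4 = 4; next = 3
base 8: 3 = 3; at 9: 3 = 3; next = 2
base 9: 2 = 2; at 10: 2 = 2; next = 1
base 10: 1 = 1; at 11: 1 = 1; next = 0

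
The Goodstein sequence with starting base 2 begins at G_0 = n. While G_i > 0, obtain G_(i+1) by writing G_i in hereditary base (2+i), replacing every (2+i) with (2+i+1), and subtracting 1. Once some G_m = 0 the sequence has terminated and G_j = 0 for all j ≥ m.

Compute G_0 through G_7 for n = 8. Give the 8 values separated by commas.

8, 80, 553, 6310, 93395, 1647195, 33554571, 774841151

base 2: 8 = 2^(2 + 1); at 3: 3^(3 + 1) = 81; next = 80
base 3: 80 = 2·3^3 + 2·3^2 + 2·3 + 2; at 4: 2·4^4 + 2·4^2 + 2·4 + 2 = 554; next = 553
base 4: 553 = 2·4^4 + 2·4^2 + 2·4 + 1; at 5: 2·5^5 + 2·5^2 + 2·5 + 1 = 6311; next = 6310
base 5: 6310 = 2·5^5 + 2·5^2 + 2·5; at 6: 2·6^6 + 2·6^2 + 2·6 = 93396; next = 93395
base 6: 93395 = 2·6^6 + 2·6^2 + 6 + 5; at 7: 2·7^7 + 2·7^2 + 7 + 5 = 1647196; next = 1647195
base 7: 1647195 = 2·7^7 + 2·7^2 + 7 + 4; at 8: 2·8^8 + 2·8^2 + 8 + 4 = 33554572; next = 33554571
base 8: 33554571 = 2·8^8 + 2·8^2 + 8 + 3; at 9: 2·9^9 + 2·9^2 + 9 + 3 = 774841152; next = 774841151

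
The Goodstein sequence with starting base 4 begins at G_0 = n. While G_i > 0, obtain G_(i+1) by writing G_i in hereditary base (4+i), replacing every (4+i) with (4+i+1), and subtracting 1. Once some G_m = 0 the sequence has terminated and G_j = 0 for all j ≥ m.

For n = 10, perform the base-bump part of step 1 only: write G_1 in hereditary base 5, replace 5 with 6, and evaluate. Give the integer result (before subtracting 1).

G_0 = 10. HB_4(10) = 2·4 + 2. Bump = 12. G_1 = 11.
G_1 = 11. HB_5(11) = 2·5 + 1. Bump = 13. G_2 = 12.

13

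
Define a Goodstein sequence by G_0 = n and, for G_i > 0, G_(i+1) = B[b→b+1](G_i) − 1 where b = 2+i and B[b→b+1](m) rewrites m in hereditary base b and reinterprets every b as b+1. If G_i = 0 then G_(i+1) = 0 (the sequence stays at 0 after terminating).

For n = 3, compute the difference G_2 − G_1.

G_0=3  [base 2] 2 + 1  →[2↦3]→  3 + 1 = 4  −1 ⇒ G_1=3
G_1=3  [base 3] 3  →[3↦4]→  4 = 4  −1 ⇒ G_2=3

0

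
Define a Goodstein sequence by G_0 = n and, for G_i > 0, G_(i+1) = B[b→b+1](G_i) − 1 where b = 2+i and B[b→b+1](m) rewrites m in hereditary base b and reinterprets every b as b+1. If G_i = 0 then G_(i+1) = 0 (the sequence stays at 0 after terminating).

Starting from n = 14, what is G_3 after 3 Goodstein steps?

18750

G_0=14  [base 2] 2^(2 + 1) + 2^2 + 2  →[2↦3]→  3^(3 + 1) + 3^3 + 3 = 111  −1 ⇒ G_1=110
G_1=110  [base 3] 3^(3 + 1) + 3^3 + 2  →[3↦4]→  4^(4 + 1) + 4^4 + 2 = 1282  −1 ⇒ G_2=1281
G_2=1281  [base 4] 4^(4 + 1) + 4^4 + 1  →[4↦5]→  5^(5 + 1) + 5^5 + 1 = 18751  −1 ⇒ G_3=18750
G_3=18750  [base 5] 5^(5 + 1) + 5^5  →[5↦6]→  6^(6 + 1) + 6^6 = 326592  −1 ⇒ G_4=326591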